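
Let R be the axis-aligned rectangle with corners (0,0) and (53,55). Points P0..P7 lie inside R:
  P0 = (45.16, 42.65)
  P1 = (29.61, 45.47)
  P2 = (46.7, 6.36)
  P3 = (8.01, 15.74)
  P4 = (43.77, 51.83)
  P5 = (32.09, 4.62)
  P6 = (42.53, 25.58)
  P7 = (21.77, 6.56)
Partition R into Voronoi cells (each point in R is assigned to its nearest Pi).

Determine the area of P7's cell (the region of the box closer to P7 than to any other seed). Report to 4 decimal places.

1. box [0,53]×[0,55]: [(0, 0) (53, 0) (53, 55) (0, 55)]
2. ⊥bis P7·P0 via (33.465,24.605): [(0, 46.2937) (0, 0) (53, 0) (53, 11.9443)]  |A|=1543.3086
3. ⊥bis P7·P1 via (25.69,26.015): [(33.8156, 24.3778) (0, 31.1913) (0, 0) (53, 0) (53, 11.9443)]  |A|=1287.9595
4. ⊥bis P7·P2 via (34.235,6.46): [(34.3758, 24.0147) (33.8156, 24.3778) (0, 31.1913) (0, 0) (34.1832, 0)]  |A|=950.7928
5. ⊥bis P7·P3 via (14.89,11.15): [(34.3758, 24.0147) (33.8156, 24.3778) (24.9118, 26.1718) (7.4513, 0) (34.1832, 0)]  |A|=464.7705
6. ⊥bis P7·P4 via (32.77,29.195): [(34.3758, 24.0147) (33.8156, 24.3778) (24.9118, 26.1718) (7.4513, 0) (34.1832, 0)]  |A|=464.7705
7. ⊥bis P7·P5 via (26.93,5.59): [(30.5842, 25.0289) (24.9118, 26.1718) (7.4513, 0) (25.8792, 0)]  |A|=314.8212
8. ⊥bis P7·P6 via (32.15,16.07): [(29.4534, 19.0133) (24.062, 24.898) (7.4513, 0) (25.8792, 0)]  |A|=291.1793
9. canonical 4-gon: [(29.4534, 19.0133) (24.062, 24.898) (7.4513, 0) (25.8792, 0)]
10. shoelace: 291.1793

Area of P7's cell: 291.1793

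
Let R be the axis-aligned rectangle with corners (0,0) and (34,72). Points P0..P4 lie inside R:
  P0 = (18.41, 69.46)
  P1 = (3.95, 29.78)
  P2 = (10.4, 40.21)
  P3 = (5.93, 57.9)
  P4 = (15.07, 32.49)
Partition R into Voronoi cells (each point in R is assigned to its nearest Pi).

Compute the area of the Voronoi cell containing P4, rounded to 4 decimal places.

Area of P4's cell: 906.8478

1. box [0,34]×[0,72]: [(0, 0) (34, 0) (34, 72) (0, 72)]
2. ⊥bis P4·P0 via (16.74,50.975): [(0, 52.4874) (0, 0) (34, 0) (34, 49.4157)]  |A|=1732.3514
3. ⊥bis P4·P1 via (9.51,31.135): [(4.4033, 52.0895) (17.0978, 0) (34, 0) (34, 49.4157)]  |A|=1171.4862
4. ⊥bis P4·P2 via (12.735,36.35): [(8.8167, 33.9797) (17.0978, 0) (34, 0) (34, 49.2137)]  |A|=906.8478
5. ⊥bis P4·P3 via (10.5,45.195): [(8.8167, 33.9797) (17.0978, 0) (34, 0) (34, 49.2137)]  |A|=906.8478
6. canonical 4-gon: [(8.8167, 33.9797) (17.0978, 0) (34, 0) (34, 49.2137)]
7. shoelace: 906.8478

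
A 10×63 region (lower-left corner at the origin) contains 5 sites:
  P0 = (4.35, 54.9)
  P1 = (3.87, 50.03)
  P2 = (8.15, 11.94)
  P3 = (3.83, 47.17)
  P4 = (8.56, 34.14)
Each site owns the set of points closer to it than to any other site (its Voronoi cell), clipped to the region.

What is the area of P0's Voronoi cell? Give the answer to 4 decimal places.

Area of P0's cell: 106.2272

1. box [0,10]×[0,63]: [(0, 0) (10, 0) (10, 63) (0, 63)]
2. ⊥bis P0·P1 via (4.11,52.465): [(0, 52.8701) (10, 51.8845) (10, 63) (0, 63)]  |A|=106.2272
3. ⊥bis P0·P2 via (6.25,33.42): [(0, 52.8701) (10, 51.8845) (10, 63) (0, 63)]  |A|=106.2272
4. ⊥bis P0·P3 via (4.09,51.035): [(0, 52.8701) (10, 51.8845) (10, 63) (0, 63)]  |A|=106.2272
5. ⊥bis P0·P4 via (6.455,44.52): [(0, 52.8701) (10, 51.8845) (10, 63) (0, 63)]  |A|=106.2272
6. canonical 4-gon: [(0, 52.8701) (10, 51.8845) (10, 63) (0, 63)]
7. shoelace: 106.2272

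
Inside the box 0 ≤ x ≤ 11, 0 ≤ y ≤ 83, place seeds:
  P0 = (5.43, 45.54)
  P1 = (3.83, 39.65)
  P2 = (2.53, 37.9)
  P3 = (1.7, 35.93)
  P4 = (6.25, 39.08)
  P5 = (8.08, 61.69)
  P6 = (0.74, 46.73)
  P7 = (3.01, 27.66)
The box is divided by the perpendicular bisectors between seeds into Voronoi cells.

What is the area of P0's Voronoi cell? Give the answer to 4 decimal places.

1. box [0,11]×[0,83]: [(0, 0) (11, 0) (11, 83) (0, 83)]
2. ⊥bis P0·P1 via (4.63,42.595): [(0, 43.8527) (11, 40.8646) (11, 83) (0, 83)]  |A|=447.0547
3. ⊥bis P0·P2 via (3.98,41.72): [(0, 43.8527) (11, 40.8646) (11, 83) (0, 83)]  |A|=447.0547
4. ⊥bis P0·P3 via (3.565,40.735): [(0, 43.8527) (11, 40.8646) (11, 83) (0, 83)]  |A|=447.0547
5. ⊥bis P0·P4 via (5.84,42.31): [(0, 43.8527) (5.7304, 42.2961) (11, 42.965) (11, 83) (0, 83)]  |A|=441.5206
6. ⊥bis P0·P5 via (6.755,53.615): [(0, 54.7234) (0, 43.8527) (5.7304, 42.2961) (11, 42.965) (11, 52.9185)]  |A|=120.5508
7. ⊥bis P0·P6 via (3.085,46.135): [(5.0537, 53.8942) (2.3443, 43.2159) (5.7304, 42.2961) (11, 42.965) (11, 52.9185)]  |A|=79.7026
8. ⊥bis P0·P7 via (4.22,36.6): [(5.0537, 53.8942) (2.3443, 43.2159) (5.7304, 42.2961) (11, 42.965) (11, 52.9185)]  |A|=79.7026
9. canonical 5-gon: [(5.0537, 53.8942) (2.3443, 43.2159) (5.7304, 42.2961) (11, 42.965) (11, 52.9185)]
10. shoelace: 79.7026

Area of P0's cell: 79.7026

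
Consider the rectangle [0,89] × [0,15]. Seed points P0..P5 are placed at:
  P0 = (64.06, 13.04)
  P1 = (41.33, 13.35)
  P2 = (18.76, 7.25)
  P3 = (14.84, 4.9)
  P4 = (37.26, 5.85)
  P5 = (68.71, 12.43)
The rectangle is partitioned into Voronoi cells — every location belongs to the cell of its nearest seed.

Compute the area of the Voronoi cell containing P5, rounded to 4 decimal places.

1. box [0,89]×[0,15]: [(0, 0) (89, 0) (89, 15) (0, 15)]
2. ⊥bis P5·P0 via (66.385,12.735): [(64.7144, 0) (89, 0) (89, 15) (66.6821, 15)]  |A|=349.5261
3. ⊥bis P5·P1 via (55.02,12.89): [(64.7144, 0) (89, 0) (89, 15) (66.6821, 15)]  |A|=349.5261
4. ⊥bis P5·P2 via (43.735,9.84): [(64.7144, 0) (89, 0) (89, 15) (66.6821, 15)]  |A|=349.5261
5. ⊥bis P5·P3 via (41.775,8.665): [(64.7144, 0) (89, 0) (89, 15) (66.6821, 15)]  |A|=349.5261
6. ⊥bis P5·P4 via (52.985,9.14): [(64.7144, 0) (89, 0) (89, 15) (66.6821, 15)]  |A|=349.5261
7. canonical 4-gon: [(64.7144, 0) (89, 0) (89, 15) (66.6821, 15)]
8. shoelace: 349.5261

Area of P5's cell: 349.5261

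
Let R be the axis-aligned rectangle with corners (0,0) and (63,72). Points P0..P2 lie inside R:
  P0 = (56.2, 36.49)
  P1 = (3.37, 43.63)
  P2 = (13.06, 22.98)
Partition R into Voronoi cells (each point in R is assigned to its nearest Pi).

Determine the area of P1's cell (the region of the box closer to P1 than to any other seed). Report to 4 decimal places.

Area of P1's cell: 1127.3219

1. box [0,63]×[0,72]: [(0, 0) (63, 0) (63, 72) (0, 72)]
2. ⊥bis P1·P0 via (29.785,40.06): [(0, 0) (24.3709, 0) (34.1017, 72) (0, 72)]  |A|=2105.0128
3. ⊥bis P1·P2 via (8.215,33.305): [(0, 29.4501) (30.2708, 43.6547) (34.1017, 72) (0, 72)]  |A|=1127.3219
4. canonical 4-gon: [(0, 29.4501) (30.2708, 43.6547) (34.1017, 72) (0, 72)]
5. shoelace: 1127.3219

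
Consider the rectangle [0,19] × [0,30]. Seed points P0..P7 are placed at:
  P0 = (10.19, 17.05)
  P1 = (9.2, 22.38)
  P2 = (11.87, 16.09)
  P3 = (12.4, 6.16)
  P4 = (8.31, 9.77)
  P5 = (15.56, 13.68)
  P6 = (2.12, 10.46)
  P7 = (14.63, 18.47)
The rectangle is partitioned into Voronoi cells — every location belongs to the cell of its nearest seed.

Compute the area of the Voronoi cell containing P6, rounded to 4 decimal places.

Area of P6's cell: 87.8516

1. box [0,19]×[0,30]: [(0, 0) (19, 0) (19, 30) (0, 30)]
2. ⊥bis P6·P0 via (6.155,13.755): [(0, 21.2923) (0, 0) (17.3874, 0)]  |A|=185.1089
3. ⊥bis P6·P1 via (5.66,16.42): [(2.3952, 18.3591) (0, 19.7818) (0, 0) (17.3874, 0)]  |A|=183.2999
4. ⊥bis P6·P2 via (6.995,13.275): [(8.0767, 11.4017) (2.3952, 18.3591) (0, 19.7818) (0, 0) (14.6605, 0)]  |A|=167.754
5. ⊥bis P6·P3 via (7.26,8.31): [(8.353, 10.9231) (8.0767, 11.4017) (2.3952, 18.3591) (0, 19.7818) (0, 0) (3.784, 0)]  |A|=108.3516
6. ⊥bis P6·P4 via (5.215,10.115): [(4.1977, 0.989) (5.6849, 14.3307) (2.3952, 18.3591) (0, 19.7818) (0, 0) (3.784, 0)]  |A|=87.8516
7. ⊥bis P6·P5 via (8.84,12.07): [(4.1977, 0.989) (5.6849, 14.3307) (2.3952, 18.3591) (0, 19.7818) (0, 0) (3.784, 0)]  |A|=87.8516
8. ⊥bis P6·P7 via (8.375,14.465): [(4.1977, 0.989) (5.6849, 14.3307) (2.3952, 18.3591) (0, 19.7818) (0, 0) (3.784, 0)]  |A|=87.8516
9. canonical 6-gon: [(4.1977, 0.989) (5.6849, 14.3307) (2.3952, 18.3591) (0, 19.7818) (0, 0) (3.784, 0)]
10. shoelace: 87.8516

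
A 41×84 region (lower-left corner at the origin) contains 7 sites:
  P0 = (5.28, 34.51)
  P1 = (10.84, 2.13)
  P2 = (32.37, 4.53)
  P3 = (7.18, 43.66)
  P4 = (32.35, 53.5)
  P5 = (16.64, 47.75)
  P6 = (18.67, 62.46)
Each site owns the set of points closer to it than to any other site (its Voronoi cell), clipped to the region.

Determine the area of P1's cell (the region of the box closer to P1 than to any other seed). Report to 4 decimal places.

1. box [0,41]×[0,84]: [(0, 0) (41, 0) (41, 84) (0, 84)]
2. ⊥bis P1·P0 via (8.06,18.32): [(0, 16.936) (0, 0) (41, 0) (41, 23.9762)]  |A|=838.6994
3. ⊥bis P1·P2 via (21.605,3.33): [(19.711, 20.3206) (0, 16.936) (0, 0) (21.9762, 0)]  |A|=390.1979
4. ⊥bis P1·P3 via (9.01,22.895): [(19.711, 20.3206) (0, 16.936) (0, 0) (21.9762, 0)]  |A|=390.1979
5. ⊥bis P1·P4 via (21.595,27.815): [(19.711, 20.3206) (0, 16.936) (0, 0) (21.9762, 0)]  |A|=390.1979
6. ⊥bis P1·P5 via (13.74,24.94): [(19.711, 20.3206) (0, 16.936) (0, 0) (21.9762, 0)]  |A|=390.1979
7. ⊥bis P1·P6 via (14.755,32.295): [(19.711, 20.3206) (0, 16.936) (0, 0) (21.9762, 0)]  |A|=390.1979
8. canonical 4-gon: [(19.711, 20.3206) (0, 16.936) (0, 0) (21.9762, 0)]
9. shoelace: 390.1979

Area of P1's cell: 390.1979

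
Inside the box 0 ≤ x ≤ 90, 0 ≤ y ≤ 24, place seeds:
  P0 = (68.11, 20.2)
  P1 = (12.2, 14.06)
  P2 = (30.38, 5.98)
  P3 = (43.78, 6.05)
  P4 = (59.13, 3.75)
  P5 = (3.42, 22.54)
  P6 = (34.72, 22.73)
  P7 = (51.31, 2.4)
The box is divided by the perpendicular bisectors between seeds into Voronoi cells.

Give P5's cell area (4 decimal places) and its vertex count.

Area of P5's cell: 91.7839 (3 vertices)

1. box [0,90]×[0,24]: [(0, 0) (90, 0) (90, 24) (0, 24)]
2. ⊥bis P5·P0 via (35.765,21.37): [(0, 0) (34.992, 0) (35.8601, 24) (0, 24)]  |A|=850.2255
3. ⊥bis P5·P1 via (7.81,18.3): [(0, 10.2137) (13.3152, 24) (0, 24)]  |A|=91.7839
4. ⊥bis P5·P2 via (16.9,14.26): [(0, 10.2137) (13.3152, 24) (0, 24)]  |A|=91.7839
5. ⊥bis P5·P3 via (23.6,14.295): [(0, 10.2137) (13.3152, 24) (0, 24)]  |A|=91.7839
6. ⊥bis P5·P4 via (31.275,13.145): [(0, 10.2137) (13.3152, 24) (0, 24)]  |A|=91.7839
7. ⊥bis P5·P6 via (19.07,22.635): [(0, 10.2137) (13.3152, 24) (0, 24)]  |A|=91.7839
8. ⊥bis P5·P7 via (27.365,12.47): [(0, 10.2137) (13.3152, 24) (0, 24)]  |A|=91.7839
9. canonical 3-gon: [(0, 10.2137) (13.3152, 24) (0, 24)]
10. shoelace: 91.7839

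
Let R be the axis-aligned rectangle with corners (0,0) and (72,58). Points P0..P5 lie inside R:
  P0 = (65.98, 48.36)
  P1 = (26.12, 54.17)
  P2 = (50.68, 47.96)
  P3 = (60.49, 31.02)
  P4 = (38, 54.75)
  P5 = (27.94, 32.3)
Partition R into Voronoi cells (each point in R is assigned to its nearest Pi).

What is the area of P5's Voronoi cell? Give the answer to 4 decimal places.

Area of P5's cell: 1822.9706

1. box [0,72]×[0,58]: [(0, 0) (72, 0) (72, 58) (0, 58)]
2. ⊥bis P5·P0 via (46.96,40.33): [(0, 0) (63.9868, 0) (39.5, 58) (0, 58)]  |A|=3001.1161
3. ⊥bis P5·P1 via (27.03,43.235): [(0, 40.9856) (0, 0) (63.9868, 0) (45.0987, 44.7387)]  |A|=2355.5409
4. ⊥bis P5·P2 via (39.31,40.13): [(36.622, 44.0332) (0, 40.9856) (0, 0) (63.9868, 0) (59.2988, 11.1041)]  |A|=2207.9775
5. ⊥bis P5·P3 via (44.215,31.66): [(44.2651, 32.9346) (36.622, 44.0332) (0, 40.9856) (0, 0) (42.97, 0)]  |A|=1829.5901
6. ⊥bis P5·P4 via (32.97,43.525): [(44.2651, 32.9346) (38.7582, 40.9313) (32.5855, 43.6973) (0, 40.9856) (0, 0) (42.97, 0)]  |A|=1822.9706
7. canonical 6-gon: [(44.2651, 32.9346) (38.7582, 40.9313) (32.5855, 43.6973) (0, 40.9856) (0, 0) (42.97, 0)]
8. shoelace: 1822.9706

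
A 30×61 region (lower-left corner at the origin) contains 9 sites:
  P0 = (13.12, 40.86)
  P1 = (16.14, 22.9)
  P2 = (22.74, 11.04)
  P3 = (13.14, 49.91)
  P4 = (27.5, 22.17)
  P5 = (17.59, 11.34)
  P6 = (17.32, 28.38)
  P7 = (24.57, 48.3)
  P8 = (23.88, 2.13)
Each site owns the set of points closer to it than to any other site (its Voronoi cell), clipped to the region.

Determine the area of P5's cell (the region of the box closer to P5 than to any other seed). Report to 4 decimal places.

Area of P5's cell: 299.0576

1. box [0,30]×[0,61]: [(0, 0) (30, 0) (30, 61) (0, 61)]
2. ⊥bis P5·P0 via (15.355,26.1): [(0, 23.7749) (0, 0) (30, 0) (30, 28.3176)]  |A|=781.3873
3. ⊥bis P5·P1 via (16.865,17.12): [(0, 15.0046) (0, 0) (30, 0) (30, 18.7676)]  |A|=506.5821
4. ⊥bis P5·P2 via (20.165,11.19): [(20.5373, 17.5806) (0, 15.0046) (0, 0) (19.5132, 0)]  |A|=325.6033
5. ⊥bis P5·P3 via (15.365,30.625): [(20.5373, 17.5806) (0, 15.0046) (0, 0) (19.5132, 0)]  |A|=325.6033
6. ⊥bis P5·P4 via (22.545,16.755): [(20.5373, 17.5806) (0, 15.0046) (0, 0) (19.5132, 0)]  |A|=325.6033
7. ⊥bis P5·P6 via (17.455,19.86): [(20.5373, 17.5806) (0, 15.0046) (0, 0) (19.5132, 0)]  |A|=325.6033
8. ⊥bis P5·P7 via (21.08,29.82): [(20.5373, 17.5806) (0, 15.0046) (0, 0) (19.5132, 0)]  |A|=325.6033
9. ⊥bis P5·P8 via (20.735,6.735): [(19.8711, 6.145) (20.5373, 17.5806) (0, 15.0046) (0, 0) (10.8734, 0)]  |A|=299.0576
10. canonical 5-gon: [(19.8711, 6.145) (20.5373, 17.5806) (0, 15.0046) (0, 0) (10.8734, 0)]
11. shoelace: 299.0576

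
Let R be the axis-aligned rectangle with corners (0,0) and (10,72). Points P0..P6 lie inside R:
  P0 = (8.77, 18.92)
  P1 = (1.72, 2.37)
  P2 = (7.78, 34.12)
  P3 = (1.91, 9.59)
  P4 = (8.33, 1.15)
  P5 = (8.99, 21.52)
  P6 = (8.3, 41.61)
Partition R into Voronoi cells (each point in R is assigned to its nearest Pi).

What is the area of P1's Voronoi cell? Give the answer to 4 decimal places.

Area of P1's cell: 31.2421

1. box [0,10]×[0,72]: [(0, 0) (10, 0) (10, 72) (0, 72)]
2. ⊥bis P1·P0 via (5.245,10.645): [(0, 12.8793) (0, 0) (10, 0) (10, 8.6195)]  |A|=107.4937
3. ⊥bis P1·P2 via (4.75,18.245): [(0, 12.8793) (0, 0) (10, 0) (10, 8.6195)]  |A|=107.4937
4. ⊥bis P1·P3 via (1.815,5.98): [(0, 6.0278) (0, 0) (10, 0) (10, 5.7646)]  |A|=58.9618
5. ⊥bis P1·P4 via (5.025,1.76): [(5.7846, 5.8755) (0, 6.0278) (0, 0) (4.7002, 0)]  |A|=31.2421
6. ⊥bis P1·P5 via (5.355,11.945): [(5.7846, 5.8755) (0, 6.0278) (0, 0) (4.7002, 0)]  |A|=31.2421
7. ⊥bis P1·P6 via (5.01,21.99): [(5.7846, 5.8755) (0, 6.0278) (0, 0) (4.7002, 0)]  |A|=31.2421
8. canonical 4-gon: [(5.7846, 5.8755) (0, 6.0278) (0, 0) (4.7002, 0)]
9. shoelace: 31.2421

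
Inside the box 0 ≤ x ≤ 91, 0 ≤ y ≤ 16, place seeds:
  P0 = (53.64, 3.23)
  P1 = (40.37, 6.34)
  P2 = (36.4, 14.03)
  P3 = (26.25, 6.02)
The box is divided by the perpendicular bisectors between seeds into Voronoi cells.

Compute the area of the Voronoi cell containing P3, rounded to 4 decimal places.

1. box [0,91]×[0,16]: [(0, 0) (91, 0) (91, 16) (0, 16)]
2. ⊥bis P3·P0 via (39.945,4.625): [(0, 0) (39.4739, 0) (41.1037, 16) (0, 16)]  |A|=644.6205
3. ⊥bis P3·P1 via (33.31,6.18): [(0, 0) (33.4501, 0) (33.0875, 16) (0, 16)]  |A|=532.3001
4. ⊥bis P3·P2 via (31.325,10.025): [(0, 0) (33.4501, 0) (33.279, 7.549) (26.6098, 16) (0, 16)]  |A|=504.9285
5. canonical 5-gon: [(0, 0) (33.4501, 0) (33.279, 7.549) (26.6098, 16) (0, 16)]
6. shoelace: 504.9285

Area of P3's cell: 504.9285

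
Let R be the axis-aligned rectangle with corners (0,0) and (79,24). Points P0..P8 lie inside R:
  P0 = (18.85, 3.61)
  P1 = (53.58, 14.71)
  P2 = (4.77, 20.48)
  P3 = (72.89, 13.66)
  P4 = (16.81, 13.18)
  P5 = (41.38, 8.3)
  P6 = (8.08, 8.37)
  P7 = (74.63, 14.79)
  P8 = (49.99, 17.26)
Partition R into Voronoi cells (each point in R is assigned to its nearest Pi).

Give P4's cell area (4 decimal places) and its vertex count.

1. box [0,79]×[0,24]: [(0, 0) (79, 0) (79, 24) (0, 24)]
2. ⊥bis P4·P0 via (17.83,8.395): [(0, 4.5942) (79, 21.4344) (79, 24) (0, 24)]  |A|=867.8695
3. ⊥bis P4·P1 via (35.195,13.945): [(0, 4.5942) (35.2712, 12.1129) (34.7766, 24) (0, 24)]  |A|=548.9293
4. ⊥bis P4·P2 via (10.79,16.83): [(3.8717, 5.4196) (35.2712, 12.1129) (34.7766, 24) (15.1373, 24)]  |A|=370.7341
5. ⊥bis P4·P3 via (44.85,13.42): [(3.8717, 5.4196) (35.2712, 12.1129) (34.7766, 24) (15.1373, 24)]  |A|=370.7341
6. ⊥bis P4·P5 via (29.095,10.74): [(3.8717, 5.4196) (29.1067, 10.7988) (31.7287, 24) (15.1373, 24)]  |A|=313.6514
7. ⊥bis P4·P6 via (12.445,10.775): [(9.9092, 15.3773) (14.1845, 7.6179) (29.1067, 10.7988) (31.7287, 24) (15.1373, 24)]  |A|=268.9415
8. ⊥bis P4·P7 via (45.72,13.985): [(9.9092, 15.3773) (14.1845, 7.6179) (29.1067, 10.7988) (31.7287, 24) (15.1373, 24)]  |A|=268.9415
9. ⊥bis P4·P8 via (33.4,15.22): [(9.9092, 15.3773) (14.1845, 7.6179) (29.1067, 10.7988) (31.7287, 24) (15.1373, 24)]  |A|=268.9415
10. canonical 5-gon: [(9.9092, 15.3773) (14.1845, 7.6179) (29.1067, 10.7988) (31.7287, 24) (15.1373, 24)]
11. shoelace: 268.9415

Area of P4's cell: 268.9415 (5 vertices)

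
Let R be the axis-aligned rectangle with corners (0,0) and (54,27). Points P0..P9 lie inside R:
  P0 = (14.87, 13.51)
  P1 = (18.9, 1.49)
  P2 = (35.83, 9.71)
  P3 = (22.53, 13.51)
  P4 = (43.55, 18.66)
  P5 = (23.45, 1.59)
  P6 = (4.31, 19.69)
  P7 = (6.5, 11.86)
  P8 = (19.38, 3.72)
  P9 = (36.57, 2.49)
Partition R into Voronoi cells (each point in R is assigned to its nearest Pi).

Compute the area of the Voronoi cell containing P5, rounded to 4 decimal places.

Area of P5's cell: 58.0125

1. box [0,54]×[0,27]: [(0, 0) (54, 0) (54, 27) (0, 27)]
2. ⊥bis P5·P0 via (19.16,7.55): [(8.671, 0) (54, 0) (54, 27) (46.1814, 27)]  |A|=717.4926
3. ⊥bis P5·P1 via (21.175,1.54): [(21.0136, 8.8842) (21.2088, 0) (54, 0) (54, 27) (46.1814, 27)]  |A|=661.798
4. ⊥bis P5·P2 via (29.64,5.65): [(25.4325, 12.0649) (21.0136, 8.8842) (21.2088, 0) (33.3458, 0)]  |A|=93.1555
5. ⊥bis P5·P3 via (22.99,7.55): [(28.1334, 7.947) (21.0462, 7.4) (21.2088, 0) (33.3458, 0)]  |A|=74.4932
6. ⊥bis P5·P4 via (33.5,10.125): [(28.1334, 7.947) (21.0462, 7.4) (21.2088, 0) (33.3458, 0)]  |A|=74.4932
7. ⊥bis P5·P6 via (13.88,10.64): [(28.1334, 7.947) (21.0462, 7.4) (21.2088, 0) (33.3458, 0)]  |A|=74.4932
8. ⊥bis P5·P7 via (14.975,6.725): [(28.1334, 7.947) (21.0462, 7.4) (21.2088, 0) (33.3458, 0)]  |A|=74.4932
9. ⊥bis P5·P8 via (21.415,2.655): [(28.1334, 7.947) (24.0183, 7.6294) (21.1612, 2.17) (21.2088, 0) (33.3458, 0)]  |A|=66.708
10. ⊥bis P5·P9 via (30.01,2.04): [(29.7767, 5.4417) (28.1334, 7.947) (24.0183, 7.6294) (21.1612, 2.17) (21.2088, 0) (30.1499, 0)]  |A|=58.0125
11. canonical 6-gon: [(29.7767, 5.4417) (28.1334, 7.947) (24.0183, 7.6294) (21.1612, 2.17) (21.2088, 0) (30.1499, 0)]
12. shoelace: 58.0125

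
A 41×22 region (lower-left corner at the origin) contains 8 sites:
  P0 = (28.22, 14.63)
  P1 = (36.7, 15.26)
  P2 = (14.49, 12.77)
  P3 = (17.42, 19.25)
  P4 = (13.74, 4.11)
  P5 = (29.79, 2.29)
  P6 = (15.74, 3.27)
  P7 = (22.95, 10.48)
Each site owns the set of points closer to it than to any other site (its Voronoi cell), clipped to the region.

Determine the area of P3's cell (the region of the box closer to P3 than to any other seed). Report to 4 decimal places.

Area of P3's cell: 90.8250

1. box [0,41]×[0,22]: [(0, 0) (41, 0) (41, 22) (0, 22)]
2. ⊥bis P3·P0 via (22.82,16.94): [(0, 0) (15.5734, 0) (24.9846, 22) (0, 22)]  |A|=446.138
3. ⊥bis P3·P1 via (27.06,17.255): [(0, 0) (15.5734, 0) (24.9846, 22) (0, 22)]  |A|=446.138
4. ⊥bis P3·P2 via (15.955,16.01): [(21.374, 13.5597) (24.9846, 22) (2.7075, 22)]  |A|=94.0121
5. ⊥bis P3·P4 via (15.58,11.68): [(21.374, 13.5597) (24.9846, 22) (2.7075, 22)]  |A|=94.0121
6. ⊥bis P3·P5 via (23.605,10.77): [(21.374, 13.5597) (24.9846, 22) (2.7075, 22)]  |A|=94.0121
7. ⊥bis P3·P6 via (16.58,11.26): [(21.374, 13.5597) (24.9846, 22) (2.7075, 22)]  |A|=94.0121
8. ⊥bis P3·P7 via (20.185,14.865): [(19.476, 14.4179) (22.5778, 16.3738) (24.9846, 22) (2.7075, 22)]  |A|=90.825
9. canonical 4-gon: [(19.476, 14.4179) (22.5778, 16.3738) (24.9846, 22) (2.7075, 22)]
10. shoelace: 90.825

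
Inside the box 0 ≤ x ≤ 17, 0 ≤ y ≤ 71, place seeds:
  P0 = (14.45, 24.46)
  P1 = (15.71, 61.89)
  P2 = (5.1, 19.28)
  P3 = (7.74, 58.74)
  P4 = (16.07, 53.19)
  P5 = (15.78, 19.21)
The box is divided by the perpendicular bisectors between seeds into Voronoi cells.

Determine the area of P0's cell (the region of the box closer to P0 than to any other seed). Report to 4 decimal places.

Area of P0's cell: 211.2972

1. box [0,17]×[0,71]: [(0, 0) (17, 0) (17, 71) (0, 71)]
2. ⊥bis P0·P1 via (15.08,43.175): [(0, 43.6826) (0, 0) (17, 0) (17, 43.1104)]  |A|=737.7405
3. ⊥bis P0·P2 via (9.775,21.87): [(0, 43.6826) (0, 39.5141) (17, 8.8287) (17, 43.1104)]  |A|=326.8267
4. ⊥bis P0·P3 via (11.095,41.6): [(0.0429, 39.4366) (17, 8.8287) (17, 42.7559)]  |A|=287.6529
5. ⊥bis P0·P4 via (15.26,38.825): [(1.0202, 39.6279) (0.0429, 39.4366) (17, 8.8287) (17, 38.7269)]  |A|=255.4618
6. ⊥bis P0·P5 via (15.115,21.835): [(1.0202, 39.6279) (0.0429, 39.4366) (10.4492, 20.653) (17, 22.3125) (17, 38.7269)]  |A|=211.2972
7. canonical 5-gon: [(1.0202, 39.6279) (0.0429, 39.4366) (10.4492, 20.653) (17, 22.3125) (17, 38.7269)]
8. shoelace: 211.2972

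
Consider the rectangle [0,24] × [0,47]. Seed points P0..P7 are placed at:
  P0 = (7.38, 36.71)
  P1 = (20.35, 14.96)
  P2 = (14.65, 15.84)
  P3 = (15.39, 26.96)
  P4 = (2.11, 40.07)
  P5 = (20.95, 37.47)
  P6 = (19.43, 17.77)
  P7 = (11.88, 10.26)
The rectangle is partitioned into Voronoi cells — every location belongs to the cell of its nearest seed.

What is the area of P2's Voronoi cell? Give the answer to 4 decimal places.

Area of P2's cell: 106.3519

1. box [0,24]×[0,47]: [(0, 0) (24, 0) (24, 47) (0, 47)]
2. ⊥bis P2·P0 via (11.015,26.275): [(0, 22.438) (0, 0) (24, 0) (24, 30.7983)]  |A|=638.8349
3. ⊥bis P2·P1 via (17.5,15.4): [(19.643, 29.2805) (0, 22.438) (0, 0) (15.1225, 0)]  |A|=441.7706
4. ⊥bis P2·P3 via (15.02,21.4): [(18.3917, 21.1756) (0, 22.3995) (0, 0) (15.1225, 0)]  |A|=366.0962
5. ⊥bis P2·P4 via (8.38,27.955): [(18.3917, 21.1756) (0, 22.3995) (0, 0) (15.1225, 0)]  |A|=366.0962
6. ⊥bis P2·P5 via (17.8,26.655): [(18.3917, 21.1756) (0, 22.3995) (0, 0) (15.1225, 0)]  |A|=366.0962
7. ⊥bis P2·P6 via (17.04,16.805): [(17.5297, 15.5922) (15.1892, 21.3887) (0, 22.3995) (0, 0) (15.1225, 0)]  |A|=357.0641
8. ⊥bis P2·P7 via (13.265,13.05): [(16.8616, 11.2646) (17.5297, 15.5922) (15.1892, 21.3887) (0, 22.3995) (0, 19.635)]  |A|=106.3519
9. canonical 5-gon: [(16.8616, 11.2646) (17.5297, 15.5922) (15.1892, 21.3887) (0, 22.3995) (0, 19.635)]
10. shoelace: 106.3519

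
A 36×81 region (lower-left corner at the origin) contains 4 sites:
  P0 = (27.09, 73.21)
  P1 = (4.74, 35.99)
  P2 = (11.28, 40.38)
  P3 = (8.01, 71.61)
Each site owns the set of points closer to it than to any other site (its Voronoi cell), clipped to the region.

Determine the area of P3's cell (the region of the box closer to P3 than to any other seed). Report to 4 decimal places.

Area of P3's cell: 447.4411

1. box [0,36]×[0,81]: [(0, 0) (36, 0) (36, 81) (0, 81)]
2. ⊥bis P3·P0 via (17.55,72.41): [(0, 0) (23.6221, 0) (16.8297, 81) (0, 81)]  |A|=1638.2972
3. ⊥bis P3·P1 via (6.375,53.8): [(0, 54.3852) (19.2094, 52.6218) (16.8297, 81) (0, 81)]  |A|=494.4247
4. ⊥bis P3·P2 via (9.645,55.995): [(0, 54.9851) (18.8457, 56.9584) (16.8297, 81) (0, 81)]  |A|=447.4411
5. canonical 4-gon: [(0, 54.9851) (18.8457, 56.9584) (16.8297, 81) (0, 81)]
6. shoelace: 447.4411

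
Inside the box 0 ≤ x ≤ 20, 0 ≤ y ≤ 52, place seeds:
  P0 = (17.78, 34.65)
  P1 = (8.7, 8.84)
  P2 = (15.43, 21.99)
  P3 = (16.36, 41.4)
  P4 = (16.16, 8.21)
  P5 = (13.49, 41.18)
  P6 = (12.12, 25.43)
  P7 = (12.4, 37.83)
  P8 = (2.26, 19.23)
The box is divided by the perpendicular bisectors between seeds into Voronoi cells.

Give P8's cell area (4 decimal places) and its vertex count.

1. box [0,20]×[0,52]: [(0, 0) (20, 0) (20, 52) (0, 52)]
2. ⊥bis P8·P0 via (10.02,26.94): [(0, 37.025) (0, 0) (20, 0) (20, 16.8953)]  |A|=539.2026
3. ⊥bis P8·P1 via (5.48,14.035): [(16.2248, 20.6949) (0, 37.025) (0, 10.6383)]  |A|=214.0593
4. ⊥bis P8·P2 via (8.845,20.61): [(9.6776, 16.6368) (6.8498, 30.1308) (0, 37.025) (0, 10.6383)]  |A|=164.1475
5. ⊥bis P8·P3 via (9.31,30.315): [(9.6776, 16.6368) (6.8498, 30.1308) (2.1293, 34.8819) (0, 36.2361) (0, 10.6383)]  |A|=163.3077
6. ⊥bis P8·P4 via (9.21,13.72): [(9.6776, 16.6368) (6.8498, 30.1308) (2.1293, 34.8819) (0, 36.2361) (0, 10.6383)]  |A|=163.3077
7. ⊥bis P8·P5 via (7.875,30.205): [(9.6776, 16.6368) (6.8498, 30.1308) (5.6399, 31.3485) (0, 34.234) (0, 10.6383)]  |A|=156.2771
8. ⊥bis P8·P6 via (7.19,22.33): [(9.6776, 16.6368) (9.1317, 19.2421) (0, 33.7644) (0, 10.6383)]  |A|=119.8339
9. ⊥bis P8·P7 via (7.33,28.53): [(9.6776, 16.6368) (9.1317, 19.2421) (1.1849, 31.8801) (0, 32.526) (0, 10.6383)]  |A|=119.1003
10. canonical 5-gon: [(9.6776, 16.6368) (9.1317, 19.2421) (1.1849, 31.8801) (0, 32.526) (0, 10.6383)]
11. shoelace: 119.1003

Area of P8's cell: 119.1003 (5 vertices)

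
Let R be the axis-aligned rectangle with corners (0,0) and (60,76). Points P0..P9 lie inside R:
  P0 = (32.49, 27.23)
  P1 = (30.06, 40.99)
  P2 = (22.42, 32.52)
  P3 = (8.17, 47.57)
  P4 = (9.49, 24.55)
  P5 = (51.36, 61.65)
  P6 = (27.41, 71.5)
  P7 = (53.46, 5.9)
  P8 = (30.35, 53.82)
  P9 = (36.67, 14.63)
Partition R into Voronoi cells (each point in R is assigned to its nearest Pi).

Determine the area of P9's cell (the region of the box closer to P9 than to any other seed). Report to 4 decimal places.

Area of P9's cell: 560.6561

1. box [0,60]×[0,76]: [(0, 0) (60, 0) (60, 76) (0, 76)]
2. ⊥bis P9·P0 via (34.58,20.93): [(0, 9.4582) (0, 0) (60, 0) (60, 29.363)]  |A|=1164.6362
3. ⊥bis P9·P1 via (33.365,27.81): [(0, 9.4582) (0, 0) (60, 0) (60, 29.363)]  |A|=1164.6362
4. ⊥bis P9·P2 via (29.545,23.575): [(20.2605, 16.1796) (0, 0.0414) (0, 0) (60, 0) (60, 29.363)]  |A|=1069.2415
5. ⊥bis P9·P3 via (22.42,31.1): [(20.2605, 16.1796) (0, 0.0414) (0, 0) (60, 0) (60, 29.363)]  |A|=1069.2415
6. ⊥bis P9·P4 via (23.08,19.59): [(22.0522, 16.774) (15.9302, 0) (60, 0) (60, 29.363)]  |A|=926.7429
7. ⊥bis P9·P5 via (44.015,38.14): [(22.0522, 16.774) (15.9302, 0) (60, 0) (60, 29.363)]  |A|=926.7429
8. ⊥bis P9·P6 via (32.04,43.065): [(22.0522, 16.774) (15.9302, 0) (60, 0) (60, 29.363)]  |A|=926.7429
9. ⊥bis P9·P7 via (45.065,10.265): [(53.9518, 27.3565) (22.0522, 16.774) (15.9302, 0) (39.7277, 0)]  |A|=560.6561
10. ⊥bis P9·P8 via (33.51,34.225): [(53.9518, 27.3565) (22.0522, 16.774) (15.9302, 0) (39.7277, 0)]  |A|=560.6561
11. canonical 4-gon: [(53.9518, 27.3565) (22.0522, 16.774) (15.9302, 0) (39.7277, 0)]
12. shoelace: 560.6561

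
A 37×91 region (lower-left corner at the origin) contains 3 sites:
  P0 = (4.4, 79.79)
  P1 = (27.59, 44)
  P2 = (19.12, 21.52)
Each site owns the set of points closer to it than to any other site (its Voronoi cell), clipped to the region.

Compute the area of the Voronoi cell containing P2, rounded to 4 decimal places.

1. box [0,37]×[0,91]: [(0, 0) (37, 0) (37, 91) (0, 91)]
2. ⊥bis P2·P0 via (11.76,50.655): [(0, 47.6842) (0, 0) (37, 0) (37, 57.0311)]  |A|=1937.2327
3. ⊥bis P2·P1 via (23.355,32.76): [(0, 41.5597) (0, 0) (37, 0) (37, 27.6188)]  |A|=1279.8028
4. canonical 4-gon: [(0, 41.5597) (0, 0) (37, 0) (37, 27.6188)]
5. shoelace: 1279.8028

Area of P2's cell: 1279.8028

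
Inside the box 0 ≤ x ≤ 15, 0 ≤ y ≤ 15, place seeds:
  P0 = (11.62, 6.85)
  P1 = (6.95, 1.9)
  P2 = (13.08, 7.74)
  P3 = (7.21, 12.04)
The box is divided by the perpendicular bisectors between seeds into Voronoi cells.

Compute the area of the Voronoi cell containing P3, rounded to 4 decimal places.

1. box [0,15]×[0,15]: [(0, 0) (15, 0) (15, 15) (0, 15)]
2. ⊥bis P3·P0 via (9.415,9.445): [(0, 1.445) (15, 14.1906) (15, 15) (0, 15)]  |A|=107.7329
3. ⊥bis P3·P1 via (7.08,6.97): [(0, 7.1515) (6.5192, 6.9844) (15, 14.1906) (15, 15) (0, 15)]  |A|=89.1319
4. ⊥bis P3·P2 via (10.145,9.89): [(0, 7.1515) (6.5192, 6.9844) (10.4851, 10.3543) (13.8883, 15) (0, 15)]  |A|=84.7224
5. canonical 5-gon: [(0, 7.1515) (6.5192, 6.9844) (10.4851, 10.3543) (13.8883, 15) (0, 15)]
6. shoelace: 84.7224

Area of P3's cell: 84.7224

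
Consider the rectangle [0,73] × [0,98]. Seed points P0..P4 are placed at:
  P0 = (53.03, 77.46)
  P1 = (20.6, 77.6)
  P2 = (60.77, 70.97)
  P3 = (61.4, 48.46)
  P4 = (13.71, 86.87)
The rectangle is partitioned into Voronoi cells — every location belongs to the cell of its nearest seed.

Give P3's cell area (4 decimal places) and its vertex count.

1. box [0,73]×[0,98]: [(0, 0) (73, 0) (73, 98) (0, 98)]
2. ⊥bis P3·P0 via (57.215,62.96): [(0, 46.4466) (0, 0) (73, 0) (73, 67.5159)]  |A|=4159.6292
3. ⊥bis P3·P1 via (41,63.03): [(36.7266, 57.0466) (0, 5.6244) (0, 0) (73, 0) (73, 67.5159)]  |A|=3409.9996
4. ⊥bis P3·P2 via (61.085,59.715): [(44.349, 59.2466) (36.7266, 57.0466) (0, 5.6244) (0, 0) (73, 0) (73, 60.0485)]  |A|=3303.0252
5. ⊥bis P3·P4 via (37.555,67.665): [(44.349, 59.2466) (36.7266, 57.0466) (0, 5.6244) (0, 0) (73, 0) (73, 60.0485)]  |A|=3303.0252
6. canonical 6-gon: [(44.349, 59.2466) (36.7266, 57.0466) (0, 5.6244) (0, 0) (73, 0) (73, 60.0485)]
7. shoelace: 3303.0252

Area of P3's cell: 3303.0252 (6 vertices)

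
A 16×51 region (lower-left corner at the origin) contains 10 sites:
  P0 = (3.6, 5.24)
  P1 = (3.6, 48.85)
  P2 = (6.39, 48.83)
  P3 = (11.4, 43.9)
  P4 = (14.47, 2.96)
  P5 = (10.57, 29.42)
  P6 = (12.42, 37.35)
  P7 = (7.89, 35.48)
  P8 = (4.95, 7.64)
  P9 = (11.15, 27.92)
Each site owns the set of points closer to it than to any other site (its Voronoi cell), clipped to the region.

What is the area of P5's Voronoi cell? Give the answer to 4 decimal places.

1. box [0,16]×[0,51]: [(0, 0) (16, 0) (16, 51) (0, 51)]
2. ⊥bis P5·P0 via (7.085,17.33): [(0, 19.3723) (16, 14.7602) (16, 51) (0, 51)]  |A|=542.94
3. ⊥bis P5·P1 via (7.085,39.135): [(0, 36.5934) (0, 19.3723) (16, 14.7602) (16, 42.333)]  |A|=358.3518
4. ⊥bis P5·P2 via (8.48,39.125): [(4.9199, 38.3583) (0, 36.5934) (0, 19.3723) (16, 14.7602) (16, 40.7445)]  |A|=349.551
5. ⊥bis P5·P3 via (10.985,36.66): [(1.6734, 37.1937) (0, 36.5934) (0, 19.3723) (16, 14.7602) (16, 36.3725)]  |A|=315.6551
6. ⊥bis P5·P4 via (12.52,16.19): [(1.6734, 37.1937) (0, 36.5934) (0, 19.3723) (11.5406, 16.0456) (16, 16.7029) (16, 36.3725)]  |A|=311.3235
7. ⊥bis P5·P6 via (11.495,33.385): [(0, 36.0667) (0, 19.3723) (11.5406, 16.0456) (16, 16.7029) (16, 32.334)]  |A|=269.814
8. ⊥bis P5·P7 via (9.23,32.45): [(11.3963, 33.408) (0, 28.3681) (0, 19.3723) (11.5406, 16.0456) (16, 16.7029) (16, 32.334)]  |A|=225.9463
9. ⊥bis P5·P8 via (7.76,18.53): [(11.3963, 33.408) (0, 28.3681) (0, 20.5324) (15.2622, 16.5942) (16, 16.7029) (16, 32.334)]  |A|=207.7384
10. ⊥bis P5·P9 via (10.86,28.67): [(11.3963, 33.408) (0, 28.3681) (0, 24.4708) (16, 30.6575) (16, 32.334)]  |A|=62.3118
11. canonical 5-gon: [(11.3963, 33.408) (0, 28.3681) (0, 24.4708) (16, 30.6575) (16, 32.334)]
12. shoelace: 62.3118

Area of P5's cell: 62.3118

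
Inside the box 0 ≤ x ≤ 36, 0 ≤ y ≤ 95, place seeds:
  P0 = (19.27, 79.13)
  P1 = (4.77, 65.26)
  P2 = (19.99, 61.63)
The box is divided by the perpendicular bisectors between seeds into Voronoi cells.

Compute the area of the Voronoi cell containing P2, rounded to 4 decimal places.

Area of P2's cell: 2125.6451

1. box [0,36]×[0,95]: [(0, 0) (36, 0) (36, 95) (0, 95)]
2. ⊥bis P2·P0 via (19.63,70.38): [(0, 69.5724) (0, 0) (36, 0) (36, 71.0535)]  |A|=2531.2657
3. ⊥bis P2·P1 via (12.38,63.445): [(13.9786, 70.1475) (0, 11.5377) (0, 0) (36, 0) (36, 71.0535)]  |A|=2125.6451
4. canonical 5-gon: [(13.9786, 70.1475) (0, 11.5377) (0, 0) (36, 0) (36, 71.0535)]
5. shoelace: 2125.6451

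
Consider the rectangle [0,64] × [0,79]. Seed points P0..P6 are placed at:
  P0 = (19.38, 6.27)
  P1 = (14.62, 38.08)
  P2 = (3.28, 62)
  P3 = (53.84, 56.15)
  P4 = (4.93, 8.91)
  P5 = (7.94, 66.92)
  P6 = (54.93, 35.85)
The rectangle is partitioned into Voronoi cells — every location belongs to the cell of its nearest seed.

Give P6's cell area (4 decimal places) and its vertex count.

Area of P6's cell: 1101.1062 (5 vertices)

1. box [0,64]×[0,79]: [(0, 0) (64, 0) (64, 79) (0, 79)]
2. ⊥bis P6·P0 via (37.155,21.06): [(0, 65.7138) (54.6783, 0) (64, 0) (64, 79) (0, 79)]  |A|=3259.4384
3. ⊥bis P6·P1 via (34.775,36.965): [(34.0983, 24.7336) (54.6783, 0) (64, 0) (64, 79) (37.1004, 79)]  |A|=2026.2663
4. ⊥bis P6·P2 via (29.105,48.925): [(36.2134, 62.965) (34.0983, 24.7336) (54.6783, 0) (64, 0) (64, 79) (44.3317, 79)]  |A|=1968.2893
5. ⊥bis P6·P3 via (54.385,46): [(35.2179, 44.9708) (34.0983, 24.7336) (54.6783, 0) (64, 0) (64, 46.5163)]  |A|=1101.1062
6. ⊥bis P6·P4 via (29.93,22.38): [(35.2179, 44.9708) (34.0983, 24.7336) (54.6783, 0) (64, 0) (64, 46.5163)]  |A|=1101.1062
7. ⊥bis P6·P5 via (31.435,51.385): [(35.2179, 44.9708) (34.0983, 24.7336) (54.6783, 0) (64, 0) (64, 46.5163)]  |A|=1101.1062
8. canonical 5-gon: [(35.2179, 44.9708) (34.0983, 24.7336) (54.6783, 0) (64, 0) (64, 46.5163)]
9. shoelace: 1101.1062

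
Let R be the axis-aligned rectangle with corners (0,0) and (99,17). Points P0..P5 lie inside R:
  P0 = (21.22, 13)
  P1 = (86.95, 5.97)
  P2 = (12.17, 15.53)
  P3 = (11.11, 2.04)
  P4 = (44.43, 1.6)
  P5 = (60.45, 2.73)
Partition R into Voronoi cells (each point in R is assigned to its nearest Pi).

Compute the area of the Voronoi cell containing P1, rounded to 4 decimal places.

1. box [0,99]×[0,17]: [(0, 0) (99, 0) (99, 17) (0, 17)]
2. ⊥bis P1·P0 via (54.085,9.485): [(53.0706, 0) (99, 0) (99, 17) (54.8887, 17)]  |A|=765.3459
3. ⊥bis P1·P2 via (49.56,10.75): [(53.0706, 0) (99, 0) (99, 17) (54.8887, 17)]  |A|=765.3459
4. ⊥bis P1·P3 via (49.03,4.005): [(53.0706, 0) (99, 0) (99, 17) (54.8887, 17)]  |A|=765.3459
5. ⊥bis P1·P4 via (65.69,3.785): [(66.079, 0) (99, 0) (99, 17) (64.3318, 17)]  |A|=574.5079
6. ⊥bis P1·P5 via (73.7,4.35): [(74.2318, 0) (99, 0) (99, 17) (72.1534, 17)]  |A|=438.7257
7. canonical 4-gon: [(74.2318, 0) (99, 0) (99, 17) (72.1534, 17)]
8. shoelace: 438.7257

Area of P1's cell: 438.7257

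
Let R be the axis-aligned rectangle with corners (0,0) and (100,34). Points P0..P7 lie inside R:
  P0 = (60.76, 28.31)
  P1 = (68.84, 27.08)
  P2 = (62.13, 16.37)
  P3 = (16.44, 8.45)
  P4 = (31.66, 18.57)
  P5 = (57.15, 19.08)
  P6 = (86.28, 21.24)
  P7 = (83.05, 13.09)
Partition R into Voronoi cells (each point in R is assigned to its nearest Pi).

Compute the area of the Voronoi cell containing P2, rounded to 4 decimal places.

Area of P2's cell: 332.3820

1. box [0,100]×[0,34]: [(0, 0) (100, 0) (100, 34) (0, 34)]
2. ⊥bis P2·P0 via (61.445,22.34): [(0, 15.2898) (0, 0) (100, 0) (100, 26.7638)]  |A|=2102.6796
3. ⊥bis P2·P1 via (65.485,21.725): [(64.03, 22.6366) (0, 15.2898) (0, 0) (100, 0) (100, 0.1008)]  |A|=1623.1442
4. ⊥bis P2·P3 via (39.285,12.41): [(64.03, 22.6366) (38.0294, 19.6533) (41.4362, 0) (100, 0) (100, 0.1008)]  |A|=925.2348
5. ⊥bis P2·P4 via (46.895,17.47): [(64.03, 22.6366) (47.128, 20.6973) (45.6336, 0) (100, 0) (100, 0.1008)]  |A|=790.6101
6. ⊥bis P2·P5 via (59.64,17.725): [(64.03, 22.6366) (62.1984, 22.4264) (49.9945, 0) (100, 0) (100, 0.1008)]  |A|=587.045
7. ⊥bis P2·P6 via (74.205,18.805): [(74.792, 15.894) (64.03, 22.6366) (62.1984, 22.4264) (49.9945, 0) (77.9971, 0)]  |A|=410.9185
8. ⊥bis P2·P7 via (72.59,14.73): [(72.9531, 17.0461) (64.03, 22.6366) (62.1984, 22.4264) (49.9945, 0) (70.2805, 0)]  |A|=332.382
9. canonical 5-gon: [(72.9531, 17.0461) (64.03, 22.6366) (62.1984, 22.4264) (49.9945, 0) (70.2805, 0)]
10. shoelace: 332.382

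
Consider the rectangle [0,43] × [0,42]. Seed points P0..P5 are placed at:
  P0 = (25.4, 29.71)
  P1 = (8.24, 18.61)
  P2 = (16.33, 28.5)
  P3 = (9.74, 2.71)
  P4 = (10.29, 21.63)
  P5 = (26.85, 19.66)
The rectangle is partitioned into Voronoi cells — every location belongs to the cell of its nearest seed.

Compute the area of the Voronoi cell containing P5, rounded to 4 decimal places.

1. box [0,43]×[0,42]: [(0, 0) (43, 0) (43, 42) (0, 42)]
2. ⊥bis P5·P0 via (26.125,24.685): [(0, 20.9157) (0, 0) (43, 0) (43, 27.1197)]  |A|=1032.7616
3. ⊥bis P5·P1 via (17.545,19.135): [(17.3037, 23.4123) (18.6246, 0) (43, 0) (43, 27.1197)]  |A|=633.7799
4. ⊥bis P5·P2 via (21.59,24.08): [(21.5429, 24.0239) (17.5381, 19.258) (18.6246, 0) (43, 0) (43, 27.1197)]  |A|=624.9029
5. ⊥bis P5·P3 via (18.295,11.185): [(21.5429, 24.0239) (17.5381, 19.258) (17.9753, 11.5077) (29.3754, 0) (43, 0) (43, 27.1197)]  |A|=563.0446
6. ⊥bis P5·P4 via (18.57,20.645): [(21.5429, 24.0239) (18.548, 20.4599) (17.817, 14.3149) (17.9753, 11.5077) (29.3754, 0) (43, 0) (43, 27.1197)]  |A|=560.3809
7. canonical 7-gon: [(21.5429, 24.0239) (18.548, 20.4599) (17.817, 14.3149) (17.9753, 11.5077) (29.3754, 0) (43, 0) (43, 27.1197)]
8. shoelace: 560.3809

Area of P5's cell: 560.3809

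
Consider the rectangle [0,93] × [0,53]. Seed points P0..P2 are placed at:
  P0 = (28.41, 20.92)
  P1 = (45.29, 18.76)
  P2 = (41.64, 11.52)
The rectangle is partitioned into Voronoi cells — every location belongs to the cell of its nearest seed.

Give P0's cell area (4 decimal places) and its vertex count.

Area of P0's cell: 1897.9080 (5 vertices)

1. box [0,93]×[0,53]: [(0, 0) (93, 0) (93, 53) (0, 53)]
2. ⊥bis P0·P1 via (36.85,19.84): [(0, 0) (34.3112, 0) (41.0932, 53) (0, 53)]  |A|=1998.2181
3. ⊥bis P0·P2 via (35.025,16.22): [(0, 0) (23.5006, 0) (36.6859, 18.5576) (41.0932, 53) (0, 53)]  |A|=1897.908
4. canonical 5-gon: [(0, 0) (23.5006, 0) (36.6859, 18.5576) (41.0932, 53) (0, 53)]
5. shoelace: 1897.908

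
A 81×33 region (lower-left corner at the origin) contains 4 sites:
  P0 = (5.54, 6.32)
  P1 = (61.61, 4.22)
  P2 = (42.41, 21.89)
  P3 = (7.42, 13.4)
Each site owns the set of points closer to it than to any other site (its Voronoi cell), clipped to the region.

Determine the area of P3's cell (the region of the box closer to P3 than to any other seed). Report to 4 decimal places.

1. box [0,81]×[0,33]: [(0, 0) (81, 0) (81, 33) (0, 33)]
2. ⊥bis P3·P0 via (6.48,9.86): [(0, 11.5807) (43.6123, 0) (81, 0) (81, 33) (0, 33)]  |A|=2420.4698
3. ⊥bis P3·P1 via (34.515,8.81): [(0, 11.5807) (33.4784, 2.6909) (38.6129, 33) (0, 33)]  |A|=943.7026
4. ⊥bis P3·P2 via (24.915,17.645): [(0, 11.5807) (28.2036, 4.0916) (21.1893, 33) (0, 33)]  |A|=608.325
5. canonical 4-gon: [(0, 11.5807) (28.2036, 4.0916) (21.1893, 33) (0, 33)]
6. shoelace: 608.325

Area of P3's cell: 608.3250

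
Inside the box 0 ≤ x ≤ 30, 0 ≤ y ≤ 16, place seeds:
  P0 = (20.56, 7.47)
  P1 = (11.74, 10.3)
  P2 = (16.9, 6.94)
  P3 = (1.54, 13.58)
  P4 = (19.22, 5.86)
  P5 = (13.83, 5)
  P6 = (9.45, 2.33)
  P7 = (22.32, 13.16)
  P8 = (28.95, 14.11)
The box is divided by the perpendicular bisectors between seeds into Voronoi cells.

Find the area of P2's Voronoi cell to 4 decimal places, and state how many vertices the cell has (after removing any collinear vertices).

1. box [0,30]×[0,16]: [(0, 0) (30, 0) (30, 16) (0, 16)]
2. ⊥bis P2·P0 via (18.73,7.205): [(0, 0) (19.7733, 0) (17.4564, 16) (0, 16)]  |A|=297.838
3. ⊥bis P2·P1 via (14.32,8.62): [(8.707, 0) (19.7733, 0) (17.7601, 13.903)]  |A|=76.9277
4. ⊥bis P2·P3 via (9.22,10.26): [(8.707, 0) (19.7733, 0) (17.7601, 13.903)]  |A|=76.9277
5. ⊥bis P2·P4 via (18.06,6.4): [(8.707, 0) (15.0807, 0) (18.6599, 7.6888) (17.7601, 13.903)]  |A|=58.8873
6. ⊥bis P2·P5 via (15.365,5.97): [(14.0005, 8.1293) (16.8016, 3.6967) (18.6599, 7.6888) (17.7601, 13.903)]  |A|=23.989
7. ⊥bis P2·P6 via (13.175,4.635): [(14.0005, 8.1293) (16.8016, 3.6967) (18.6599, 7.6888) (17.7601, 13.903)]  |A|=23.989
8. ⊥bis P2·P7 via (19.61,10.05): [(16.8291, 12.4732) (14.0005, 8.1293) (16.8016, 3.6967) (18.6599, 7.6888) (18.1315, 11.3384)]  |A|=22.5298
9. ⊥bis P2·P8 via (22.925,10.525): [(16.8291, 12.4732) (14.0005, 8.1293) (16.8016, 3.6967) (18.6599, 7.6888) (18.1315, 11.3384)]  |A|=22.5298
10. canonical 5-gon: [(16.8291, 12.4732) (14.0005, 8.1293) (16.8016, 3.6967) (18.6599, 7.6888) (18.1315, 11.3384)]
11. shoelace: 22.5298

Area of P2's cell: 22.5298 (5 vertices)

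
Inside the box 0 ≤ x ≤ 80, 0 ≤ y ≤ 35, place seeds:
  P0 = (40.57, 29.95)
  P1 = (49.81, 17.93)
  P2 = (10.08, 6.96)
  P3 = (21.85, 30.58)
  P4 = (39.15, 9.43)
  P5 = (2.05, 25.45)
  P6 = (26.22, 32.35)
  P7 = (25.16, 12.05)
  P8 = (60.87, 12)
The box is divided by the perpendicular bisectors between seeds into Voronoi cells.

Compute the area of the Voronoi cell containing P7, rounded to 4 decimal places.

Area of P7's cell: 313.1138

1. box [0,80]×[0,35]: [(0, 0) (80, 0) (80, 35) (0, 35)]
2. ⊥bis P7·P0 via (32.865,21): [(0, 0) (57.2583, 0) (16.6028, 35) (0, 35)]  |A|=1292.569
3. ⊥bis P7·P1 via (37.485,14.99): [(0, 0) (41.0607, 0) (36.8748, 17.548) (16.6028, 35) (0, 35)]  |A|=1150.452
4. ⊥bis P7·P2 via (17.62,9.505): [(20.8283, 0) (41.0607, 0) (36.8748, 17.548) (16.6028, 35) (9.0146, 35)]  |A|=628.2022
5. ⊥bis P7·P3 via (23.505,21.315): [(14.1951, 19.652) (20.8283, 0) (41.0607, 0) (36.8748, 17.548) (30.9536, 22.6455)]  |A|=444.9688
6. ⊥bis P7·P4 via (32.155,10.74): [(14.1951, 19.652) (20.8283, 0) (30.1436, 0) (33.9083, 20.1019) (30.9536, 22.6455)]  |A|=314.5587
7. ⊥bis P7·P5 via (13.605,18.75): [(14.1951, 19.652) (20.8283, 0) (30.1436, 0) (33.9083, 20.1019) (30.9536, 22.6455)]  |A|=314.5587
8. ⊥bis P7·P6 via (25.69,22.2): [(27.833, 22.0881) (14.1951, 19.652) (20.8283, 0) (30.1436, 0) (33.9083, 20.1019) (31.8444, 21.8786)]  |A|=313.1138
9. ⊥bis P7·P8 via (43.015,12.025): [(27.833, 22.0881) (14.1951, 19.652) (20.8283, 0) (30.1436, 0) (33.9083, 20.1019) (31.8444, 21.8786)]  |A|=313.1138
10. canonical 6-gon: [(27.833, 22.0881) (14.1951, 19.652) (20.8283, 0) (30.1436, 0) (33.9083, 20.1019) (31.8444, 21.8786)]
11. shoelace: 313.1138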